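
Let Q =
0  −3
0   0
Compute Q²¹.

Q is strictly triangular, hence nilpotent: Q² = 0, so Q²¹ = 0.

[[0, 0], [0, 0]]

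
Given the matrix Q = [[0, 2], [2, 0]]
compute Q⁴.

Q² = [[4, 0], [0, 4]]
Q³ = [[0, 8], [8, 0]]
Q⁴ = [[16, 0], [0, 16]]

[[16, 0], [0, 16]]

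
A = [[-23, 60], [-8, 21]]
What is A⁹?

[[-118103, 295260], [-39368, 98421]]

tr A = -2 and det A = -3, so the characteristic polynomial is λ² − (-2)λ + (-3) with roots 1 and -3.
Eigenvectors give P = [[-5, -3], [-2, -1]] with P⁻¹ = [[1, -3], [-2, 5]], and A = P·diag(1, -3)·P⁻¹.
Then A⁹ = P·diag(1, -19683)·P⁻¹ = [[-5, 59049], [-2, 19683]] · [[1, -3], [-2, 5]] = [[-118103, 295260], [-39368, 98421]].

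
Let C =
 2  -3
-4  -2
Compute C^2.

[[16, 0], [0, 16]]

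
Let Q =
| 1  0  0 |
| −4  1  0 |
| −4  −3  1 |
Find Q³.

[[1, 0, 0], [−12, 1, 0], [24, −9, 1]]

Q = I + N where N = [[0, 0, 0], [−4, 0, 0], [−4, −3, 0]] is strictly lower-triangular, so N³ = 0.
(I + N)³ = I + 3·N + 3·N² = [[1, 0, 0], [−12, 1, 0], [24, −9, 1]].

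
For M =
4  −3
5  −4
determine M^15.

M² = I (check: tr M = 0 and det M = −1), so M^15 = M since 15 is odd.

[[4, −3], [5, −4]]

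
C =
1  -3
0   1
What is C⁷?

[[1, -21], [0, 1]]

C = I + N where N = [[0, -3], [0, 0]] is strictly upper-triangular, so N² = 0.
(I + N)⁷ = I + 7·N = [[1, -21], [0, 1]].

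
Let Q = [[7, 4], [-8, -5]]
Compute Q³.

tr Q = 2 and det Q = -3, so the characteristic polynomial is λ² − (2)λ + (-3) with roots 3 and -1.
Eigenvectors give P = [[1, 1], [-1, -2]] with P⁻¹ = [[2, 1], [-1, -1]], and Q = P·diag(3, -1)·P⁻¹.
Then Q³ = P·diag(27, -1)·P⁻¹ = [[27, -1], [-27, 2]] · [[2, 1], [-1, -1]] = [[55, 28], [-56, -29]].

[[55, 28], [-56, -29]]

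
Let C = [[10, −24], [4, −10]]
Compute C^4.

[[16, 0], [0, 16]]

tr C = 0 and det C = −4, so the characteristic polynomial is λ² − (0)λ + (−4) with roots −2 and 2.
Eigenvectors give P = [[−2, −3], [−1, −1]] with P⁻¹ = [[1, −3], [−1, 2]], and C = P·diag(−2, 2)·P⁻¹.
Then C^4 = P·diag(16, 16)·P⁻¹ = [[−32, −48], [−16, −16]] · [[1, −3], [−1, 2]] = [[16, 0], [0, 16]].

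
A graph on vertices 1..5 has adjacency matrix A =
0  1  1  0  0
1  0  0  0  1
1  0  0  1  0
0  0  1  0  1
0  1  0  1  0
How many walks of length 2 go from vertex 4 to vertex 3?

0

The number of length-2 walks from vertex 4 to vertex 3 is entry (4,3) of A², where A is the adjacency matrix.
A² = [[2, 0, 0, 1, 1], [0, 2, 1, 1, 0], [0, 1, 2, 0, 1], [1, 1, 0, 2, 0], [1, 0, 1, 0, 2]]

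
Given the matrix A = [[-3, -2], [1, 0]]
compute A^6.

tr A = -3 and det A = 2, so the characteristic polynomial is λ² − (-3)λ + (2) with roots -2 and -1.
Eigenvectors give P = [[2, -1], [-1, 1]] with P⁻¹ = [[1, 1], [1, 2]], and A = P·diag(-2, -1)·P⁻¹.
Then A^6 = P·diag(64, 1)·P⁻¹ = [[128, -1], [-64, 1]] · [[1, 1], [1, 2]] = [[127, 126], [-63, -62]].

[[127, 126], [-63, -62]]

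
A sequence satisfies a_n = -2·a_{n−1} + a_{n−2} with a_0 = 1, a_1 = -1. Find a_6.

99

With companion matrix C = [[-2, 1], [1, 0]], [a_n, a_{n−1}]ᵀ = C·[a_{n−1}, a_{n−2}]ᵀ, so [a_6, a_5]ᵀ = C⁵·[a_1, a_0]ᵀ.
C⁵ = [[-70, 29], [29, -12]], giving [a_6, a_5]ᵀ = [[99], [-41]].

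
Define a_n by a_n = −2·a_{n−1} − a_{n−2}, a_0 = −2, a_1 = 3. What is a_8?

With companion matrix B = [[−2, −1], [1, 0]], [a_n, a_{n−1}]ᵀ = B·[a_{n−1}, a_{n−2}]ᵀ, so [a_8, a_7]ᵀ = B⁷·[a_1, a_0]ᵀ.
B⁷ = [[−8, −7], [7, 6]], giving [a_8, a_7]ᵀ = [[−10], [9]].

−10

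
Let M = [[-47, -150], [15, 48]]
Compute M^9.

tr M = 1 and det M = -6, so the characteristic polynomial is λ² − (1)λ + (-6) with roots 3 and -2.
Eigenvectors give P = [[-3, 10], [1, -3]] with P⁻¹ = [[3, 10], [1, 3]], and M = P·diag(3, -2)·P⁻¹.
Then M^9 = P·diag(19683, -512)·P⁻¹ = [[-59049, -5120], [19683, 1536]] · [[3, 10], [1, 3]] = [[-182267, -605850], [60585, 201438]].

[[-182267, -605850], [60585, 201438]]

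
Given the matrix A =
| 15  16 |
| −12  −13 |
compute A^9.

tr A = 2 and det A = −3, so the characteristic polynomial is λ² − (2)λ + (−3) with roots 3 and −1.
Eigenvectors give P = [[4, 1], [−3, −1]] with P⁻¹ = [[1, 1], [−3, −4]], and A = P·diag(3, −1)·P⁻¹.
Then A^9 = P·diag(19683, −1)·P⁻¹ = [[78732, −1], [−59049, 1]] · [[1, 1], [−3, −4]] = [[78735, 78736], [−59052, −59053]].

[[78735, 78736], [−59052, −59053]]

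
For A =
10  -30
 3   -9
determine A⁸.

[[10, -30], [3, -9]]

A² = A (a projection; rank 1, trace 1), so A⁸ = A.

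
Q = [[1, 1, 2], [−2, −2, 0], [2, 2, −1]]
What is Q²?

[[3, 3, 0], [2, 2, −4], [−4, −4, 5]]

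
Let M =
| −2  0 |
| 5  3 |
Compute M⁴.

[[16, 0], [65, 81]]

tr M = 1 and det M = −6, so the characteristic polynomial is λ² − (1)λ + (−6) with roots 3 and −2.
Eigenvectors give P = [[0, 1], [1, −1]] with P⁻¹ = [[1, 1], [1, 0]], and M = P·diag(3, −2)·P⁻¹.
Then M⁴ = P·diag(81, 16)·P⁻¹ = [[0, 16], [81, −16]] · [[1, 1], [1, 0]] = [[16, 0], [65, 81]].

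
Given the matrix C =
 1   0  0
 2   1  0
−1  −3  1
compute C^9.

[[1, 0, 0], [18, 1, 0], [−225, −27, 1]]

C = I + N where N = [[0, 0, 0], [2, 0, 0], [−1, −3, 0]] is strictly lower-triangular, so N^3 = 0.
(I + N)^9 = I + 9·N + 36·N^2 = [[1, 0, 0], [18, 1, 0], [−225, −27, 1]].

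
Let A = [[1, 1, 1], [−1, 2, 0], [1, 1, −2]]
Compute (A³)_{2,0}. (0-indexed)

2

A² = [[1, 4, −1], [−3, 3, −1], [−2, 1, 5]]
A³ = [[−4, 8, 3], [−7, 2, −1], [2, 5, −12]]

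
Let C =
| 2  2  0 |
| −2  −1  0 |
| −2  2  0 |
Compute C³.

[[−4, −2, 0], [2, −1, 0], [−4, −10, 0]]

C² = [[0, 2, 0], [−2, −3, 0], [−8, −6, 0]]
C³ = [[−4, −2, 0], [2, −1, 0], [−4, −10, 0]]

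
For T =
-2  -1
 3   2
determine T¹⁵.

T² = I (check: tr T = 0 and det T = -1), so T¹⁵ = T since 15 is odd.

[[-2, -1], [3, 2]]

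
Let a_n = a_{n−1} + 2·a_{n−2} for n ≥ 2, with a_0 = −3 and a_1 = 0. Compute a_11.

−2046

With companion matrix A = [[1, 2], [1, 0]], [a_n, a_{n−1}]ᵀ = A·[a_{n−1}, a_{n−2}]ᵀ, so [a_11, a_10]ᵀ = A¹⁰·[a_1, a_0]ᵀ.
A¹⁰ = [[683, 682], [341, 342]], giving [a_11, a_10]ᵀ = [[−2046], [−1026]].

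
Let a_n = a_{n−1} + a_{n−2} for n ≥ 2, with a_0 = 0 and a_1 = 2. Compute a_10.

110

With companion matrix B = [[1, 1], [1, 0]], [a_n, a_{n−1}]ᵀ = B·[a_{n−1}, a_{n−2}]ᵀ, so [a_10, a_9]ᵀ = B⁹·[a_1, a_0]ᵀ.
B⁹ = [[55, 34], [34, 21]], giving [a_10, a_9]ᵀ = [[110], [68]].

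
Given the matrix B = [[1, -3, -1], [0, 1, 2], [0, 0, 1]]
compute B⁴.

B = I + N where N = [[0, -3, -1], [0, 0, 2], [0, 0, 0]] is strictly upper-triangular, so N³ = 0.
(I + N)⁴ = I + 4·N + 6·N² = [[1, -12, -40], [0, 1, 8], [0, 0, 1]].

[[1, -12, -40], [0, 1, 8], [0, 0, 1]]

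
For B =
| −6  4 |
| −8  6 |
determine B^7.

[[−384, 256], [−512, 384]]

tr B = 0 and det B = −4, so the characteristic polynomial is λ² − (0)λ + (−4) with roots −2 and 2.
Eigenvectors give P = [[1, −1], [1, −2]] with P⁻¹ = [[2, −1], [1, −1]], and B = P·diag(−2, 2)·P⁻¹.
Then B^7 = P·diag(−128, 128)·P⁻¹ = [[−128, −128], [−128, −256]] · [[2, −1], [1, −1]] = [[−384, 256], [−512, 384]].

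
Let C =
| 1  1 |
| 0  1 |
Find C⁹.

C = I + N where N = [[0, 1], [0, 0]] is strictly upper-triangular, so N² = 0.
(I + N)⁹ = I + 9·N = [[1, 9], [0, 1]].

[[1, 9], [0, 1]]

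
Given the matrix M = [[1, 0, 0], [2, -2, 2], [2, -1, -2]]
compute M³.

[[1, 0, 0], [-10, 4, 20], [8, -10, 4]]

M² = [[1, 0, 0], [2, 2, -8], [-4, 4, 2]]
M³ = [[1, 0, 0], [-10, 4, 20], [8, -10, 4]]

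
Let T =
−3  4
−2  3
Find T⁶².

[[1, 0], [0, 1]]

T² = I (check: tr T = 0 and det T = −1), so T⁶² = I since 62 is even.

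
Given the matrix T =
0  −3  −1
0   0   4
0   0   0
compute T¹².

T is strictly triangular, hence nilpotent: T³ = 0, so T¹² = 0.

[[0, 0, 0], [0, 0, 0], [0, 0, 0]]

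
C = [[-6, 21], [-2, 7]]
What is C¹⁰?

C² = C (a projection; rank 1, trace 1), so C¹⁰ = C.

[[-6, 21], [-2, 7]]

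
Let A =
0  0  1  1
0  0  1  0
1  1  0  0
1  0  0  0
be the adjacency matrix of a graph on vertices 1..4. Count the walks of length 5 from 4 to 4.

0

The number of length-5 walks from vertex 4 to vertex 4 is entry (4,4) of A⁵, where A is the adjacency matrix.
A² = [[2, 1, 0, 0], [1, 1, 0, 0], [0, 0, 2, 1], [0, 0, 1, 1]]
A³ = [[0, 0, 3, 2], [0, 0, 2, 1], [3, 2, 0, 0], [2, 1, 0, 0]]
A⁴ = [[5, 3, 0, 0], [3, 2, 0, 0], [0, 0, 5, 3], [0, 0, 3, 2]]
A⁵ = [[0, 0, 8, 5], [0, 0, 5, 3], [8, 5, 0, 0], [5, 3, 0, 0]]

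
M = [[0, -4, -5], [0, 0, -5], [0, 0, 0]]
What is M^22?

[[0, 0, 0], [0, 0, 0], [0, 0, 0]]

M is strictly triangular, hence nilpotent: M^3 = 0, so M^22 = 0.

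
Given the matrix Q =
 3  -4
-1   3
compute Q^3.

Q^2 = [[13, -24], [-6, 13]]
Q^3 = [[63, -124], [-31, 63]]

[[63, -124], [-31, 63]]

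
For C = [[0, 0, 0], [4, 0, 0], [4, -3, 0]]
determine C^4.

[[0, 0, 0], [0, 0, 0], [0, 0, 0]]

C is strictly triangular, hence nilpotent: C^3 = 0, so C^4 = 0.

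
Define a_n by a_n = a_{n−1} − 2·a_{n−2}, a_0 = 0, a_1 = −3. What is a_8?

9

With companion matrix Q = [[1, −2], [1, 0]], [a_n, a_{n−1}]ᵀ = Q·[a_{n−1}, a_{n−2}]ᵀ, so [a_8, a_7]ᵀ = Q⁷·[a_1, a_0]ᵀ.
Q⁷ = [[−3, −14], [7, −10]], giving [a_8, a_7]ᵀ = [[9], [−21]].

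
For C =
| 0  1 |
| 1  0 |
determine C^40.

[[1, 0], [0, 1]]

C² = I (check: tr C = 0 and det C = −1), so C^40 = I since 40 is even.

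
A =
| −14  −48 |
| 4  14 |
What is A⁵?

[[−224, −768], [64, 224]]

tr A = 0 and det A = −4, so the characteristic polynomial is λ² − (0)λ + (−4) with roots 2 and −2.
Eigenvectors give P = [[−3, 4], [1, −1]] with P⁻¹ = [[1, 4], [1, 3]], and A = P·diag(2, −2)·P⁻¹.
Then A⁵ = P·diag(32, −32)·P⁻¹ = [[−96, −128], [32, 32]] · [[1, 4], [1, 3]] = [[−224, −768], [64, 224]].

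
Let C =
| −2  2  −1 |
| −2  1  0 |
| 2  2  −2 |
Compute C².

[[−2, −4, 4], [2, −3, 2], [−12, 2, 2]]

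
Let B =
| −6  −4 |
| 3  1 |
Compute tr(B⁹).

tr B = −5 and det B = 6, so the characteristic polynomial is λ² − (−5)λ + (6) with roots −2 and −3.
Eigenvectors give P = [[1, −4], [−1, 3]] with P⁻¹ = [[−3, −4], [−1, −1]], and B = P·diag(−2, −3)·P⁻¹.
Then B⁹ = P·diag(−512, −19683)·P⁻¹ = [[−512, 78732], [512, −59049]] · [[−3, −4], [−1, −1]] = [[−77196, −76684], [57513, 57001]].

−20195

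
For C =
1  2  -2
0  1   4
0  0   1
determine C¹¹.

[[1, 22, 418], [0, 1, 44], [0, 0, 1]]

C = I + N where N = [[0, 2, -2], [0, 0, 4], [0, 0, 0]] is strictly upper-triangular, so N³ = 0.
(I + N)¹¹ = I + 11·N + 55·N² = [[1, 22, 418], [0, 1, 44], [0, 0, 1]].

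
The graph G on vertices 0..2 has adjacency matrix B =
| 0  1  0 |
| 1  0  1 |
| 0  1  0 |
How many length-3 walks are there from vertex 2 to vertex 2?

0

The number of length-3 walks from vertex 2 to vertex 2 is entry (2,2) of B³, where B is the adjacency matrix.
B² = [[1, 0, 1], [0, 2, 0], [1, 0, 1]]
B³ = [[0, 2, 0], [2, 0, 2], [0, 2, 0]]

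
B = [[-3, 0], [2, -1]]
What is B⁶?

[[729, 0], [-728, 1]]

tr B = -4 and det B = 3, so the characteristic polynomial is λ² − (-4)λ + (3) with roots -3 and -1.
Eigenvectors give P = [[-1, 0], [1, 1]] with P⁻¹ = [[-1, 0], [1, 1]], and B = P·diag(-3, -1)·P⁻¹.
Then B⁶ = P·diag(729, 1)·P⁻¹ = [[-729, 0], [729, 1]] · [[-1, 0], [1, 1]] = [[729, 0], [-728, 1]].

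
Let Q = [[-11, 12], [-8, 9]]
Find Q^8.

[[19681, -19680], [13120, -13119]]

tr Q = -2 and det Q = -3, so the characteristic polynomial is λ² − (-2)λ + (-3) with roots 1 and -3.
Eigenvectors give P = [[1, 3], [1, 2]] with P⁻¹ = [[-2, 3], [1, -1]], and Q = P·diag(1, -3)·P⁻¹.
Then Q^8 = P·diag(1, 6561)·P⁻¹ = [[1, 19683], [1, 13122]] · [[-2, 3], [1, -1]] = [[19681, -19680], [13120, -13119]].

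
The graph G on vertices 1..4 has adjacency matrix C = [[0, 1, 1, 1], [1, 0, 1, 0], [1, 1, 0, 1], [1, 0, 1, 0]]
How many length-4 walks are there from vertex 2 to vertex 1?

The number of length-4 walks from vertex 2 to vertex 1 is entry (2,1) of C⁴, where C is the adjacency matrix.
C² = [[3, 1, 2, 1], [1, 2, 1, 2], [2, 1, 3, 1], [1, 2, 1, 2]]
C³ = [[4, 5, 5, 5], [5, 2, 5, 2], [5, 5, 4, 5], [5, 2, 5, 2]]
C⁴ = [[15, 9, 14, 9], [9, 10, 9, 10], [14, 9, 15, 9], [9, 10, 9, 10]]

9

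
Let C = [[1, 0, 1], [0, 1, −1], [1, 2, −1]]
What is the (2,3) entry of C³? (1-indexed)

0

C² = [[2, 2, 0], [−1, −1, 0], [0, 0, 0]]
C³ = [[2, 2, 0], [−1, −1, 0], [0, 0, 0]]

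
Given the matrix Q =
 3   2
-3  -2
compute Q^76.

Q² = Q (a projection; rank 1, trace 1), so Q^76 = Q.

[[3, 2], [-3, -2]]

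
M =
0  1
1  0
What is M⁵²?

[[1, 0], [0, 1]]

M² = I (check: tr M = 0 and det M = -1), so M⁵² = I since 52 is even.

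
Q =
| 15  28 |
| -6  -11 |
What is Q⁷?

[[15303, 30604], [-6558, -13115]]

tr Q = 4 and det Q = 3, so the characteristic polynomial is λ² − (4)λ + (3) with roots 1 and 3.
Eigenvectors give P = [[-2, 7], [1, -3]] with P⁻¹ = [[3, 7], [1, 2]], and Q = P·diag(1, 3)·P⁻¹.
Then Q⁷ = P·diag(1, 2187)·P⁻¹ = [[-2, 15309], [1, -6561]] · [[3, 7], [1, 2]] = [[15303, 30604], [-6558, -13115]].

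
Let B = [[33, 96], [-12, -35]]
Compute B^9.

[[157473, 472416], [-59052, -177155]]

tr B = -2 and det B = -3, so the characteristic polynomial is λ² − (-2)λ + (-3) with roots 1 and -3.
Eigenvectors give P = [[-3, -8], [1, 3]] with P⁻¹ = [[-3, -8], [1, 3]], and B = P·diag(1, -3)·P⁻¹.
Then B^9 = P·diag(1, -19683)·P⁻¹ = [[-3, 157464], [1, -59049]] · [[-3, -8], [1, 3]] = [[157473, 472416], [-59052, -177155]].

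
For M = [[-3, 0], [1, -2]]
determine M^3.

[[-27, 0], [19, -8]]

tr M = -5 and det M = 6, so the characteristic polynomial is λ² − (-5)λ + (6) with roots -2 and -3.
Eigenvectors give P = [[0, -1], [1, 1]] with P⁻¹ = [[1, 1], [-1, 0]], and M = P·diag(-2, -3)·P⁻¹.
Then M^3 = P·diag(-8, -27)·P⁻¹ = [[0, 27], [-8, -27]] · [[1, 1], [-1, 0]] = [[-27, 0], [19, -8]].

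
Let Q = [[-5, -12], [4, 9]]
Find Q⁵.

tr Q = 4 and det Q = 3, so the characteristic polynomial is λ² − (4)λ + (3) with roots 3 and 1.
Eigenvectors give P = [[-3, -2], [2, 1]] with P⁻¹ = [[1, 2], [-2, -3]], and Q = P·diag(3, 1)·P⁻¹.
Then Q⁵ = P·diag(243, 1)·P⁻¹ = [[-729, -2], [486, 1]] · [[1, 2], [-2, -3]] = [[-725, -1452], [484, 969]].

[[-725, -1452], [484, 969]]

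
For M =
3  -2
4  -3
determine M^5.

[[3, -2], [4, -3]]

M² = I (check: tr M = 0 and det M = -1), so M^5 = M since 5 is odd.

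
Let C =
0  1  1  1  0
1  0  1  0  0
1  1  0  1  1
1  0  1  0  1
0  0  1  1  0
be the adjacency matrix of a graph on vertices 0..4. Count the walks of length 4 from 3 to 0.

14

The number of length-4 walks from vertex 3 to vertex 0 is entry (3,0) of C⁴, where C is the adjacency matrix.
C² = [[3, 1, 2, 1, 2], [1, 2, 1, 2, 1], [2, 1, 4, 2, 1], [1, 2, 2, 3, 1], [2, 1, 1, 1, 2]]
C³ = [[4, 5, 7, 7, 3], [5, 2, 6, 3, 3], [7, 6, 6, 7, 6], [7, 3, 7, 4, 5], [3, 3, 6, 5, 2]]
C⁴ = [[19, 11, 19, 14, 14], [11, 11, 13, 14, 9], [19, 13, 26, 19, 13], [14, 14, 19, 19, 11], [14, 9, 13, 11, 11]]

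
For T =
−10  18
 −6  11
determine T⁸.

[[−764, 1530], [−510, 1021]]

tr T = 1 and det T = −2, so the characteristic polynomial is λ² − (1)λ + (−2) with roots −1 and 2.
Eigenvectors give P = [[−2, 3], [−1, 2]] with P⁻¹ = [[−2, 3], [−1, 2]], and T = P·diag(−1, 2)·P⁻¹.
Then T⁸ = P·diag(1, 256)·P⁻¹ = [[−2, 768], [−1, 512]] · [[−2, 3], [−1, 2]] = [[−764, 1530], [−510, 1021]].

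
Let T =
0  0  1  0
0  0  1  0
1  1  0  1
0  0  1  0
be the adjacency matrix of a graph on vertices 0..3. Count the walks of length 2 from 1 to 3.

1

The number of length-2 walks from vertex 1 to vertex 3 is entry (1,3) of T^2, where T is the adjacency matrix.
T^2 = [[1, 1, 0, 1], [1, 1, 0, 1], [0, 0, 3, 0], [1, 1, 0, 1]]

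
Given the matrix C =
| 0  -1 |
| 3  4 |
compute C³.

[[-12, -13], [39, 40]]

C² = [[-3, -4], [12, 13]]
C³ = [[-12, -13], [39, 40]]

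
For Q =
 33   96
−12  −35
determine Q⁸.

tr Q = −2 and det Q = −3, so the characteristic polynomial is λ² − (−2)λ + (−3) with roots −3 and 1.
Eigenvectors give P = [[−8, 3], [3, −1]] with P⁻¹ = [[1, 3], [3, 8]], and Q = P·diag(−3, 1)·P⁻¹.
Then Q⁸ = P·diag(6561, 1)·P⁻¹ = [[−52488, 3], [19683, −1]] · [[1, 3], [3, 8]] = [[−52479, −157440], [19680, 59041]].

[[−52479, −157440], [19680, 59041]]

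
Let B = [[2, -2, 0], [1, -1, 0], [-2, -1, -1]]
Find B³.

B² = [[2, -2, 0], [1, -1, 0], [-3, 6, 1]]
B³ = [[2, -2, 0], [1, -1, 0], [-2, -1, -1]]

[[2, -2, 0], [1, -1, 0], [-2, -1, -1]]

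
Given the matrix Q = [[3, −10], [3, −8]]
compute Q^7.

[[10167, −20590], [6177, −12482]]

tr Q = −5 and det Q = 6, so the characteristic polynomial is λ² − (−5)λ + (6) with roots −3 and −2.
Eigenvectors give P = [[−5, −2], [−3, −1]] with P⁻¹ = [[1, −2], [−3, 5]], and Q = P·diag(−3, −2)·P⁻¹.
Then Q^7 = P·diag(−2187, −128)·P⁻¹ = [[10935, 256], [6561, 128]] · [[1, −2], [−3, 5]] = [[10167, −20590], [6177, −12482]].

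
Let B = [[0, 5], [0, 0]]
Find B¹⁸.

B is strictly triangular, hence nilpotent: B² = 0, so B¹⁸ = 0.

[[0, 0], [0, 0]]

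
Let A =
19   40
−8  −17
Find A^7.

tr A = 2 and det A = −3, so the characteristic polynomial is λ² − (2)λ + (−3) with roots 3 and −1.
Eigenvectors give P = [[−5, −2], [2, 1]] with P⁻¹ = [[−1, −2], [2, 5]], and A = P·diag(3, −1)·P⁻¹.
Then A^7 = P·diag(2187, −1)·P⁻¹ = [[−10935, 2], [4374, −1]] · [[−1, −2], [2, 5]] = [[10939, 21880], [−4376, −8753]].

[[10939, 21880], [−4376, −8753]]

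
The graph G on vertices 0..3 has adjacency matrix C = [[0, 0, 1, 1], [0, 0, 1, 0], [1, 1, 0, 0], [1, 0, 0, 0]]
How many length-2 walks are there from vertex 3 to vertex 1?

The number of length-2 walks from vertex 3 to vertex 1 is entry (3,1) of C², where C is the adjacency matrix.
C² = [[2, 1, 0, 0], [1, 1, 0, 0], [0, 0, 2, 1], [0, 0, 1, 1]]

0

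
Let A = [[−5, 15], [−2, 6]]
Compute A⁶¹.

[[−5, 15], [−2, 6]]

A² = A (a projection; rank 1, trace 1), so A⁶¹ = A.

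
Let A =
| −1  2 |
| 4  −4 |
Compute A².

[[9, −10], [−20, 24]]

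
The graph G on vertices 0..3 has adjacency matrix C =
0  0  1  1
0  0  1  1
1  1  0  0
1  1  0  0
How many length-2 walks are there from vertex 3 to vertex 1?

0

The number of length-2 walks from vertex 3 to vertex 1 is entry (3,1) of C^2, where C is the adjacency matrix.
C^2 = [[2, 2, 0, 0], [2, 2, 0, 0], [0, 0, 2, 2], [0, 0, 2, 2]]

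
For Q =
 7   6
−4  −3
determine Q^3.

tr Q = 4 and det Q = 3, so the characteristic polynomial is λ² − (4)λ + (3) with roots 1 and 3.
Eigenvectors give P = [[1, 3], [−1, −2]] with P⁻¹ = [[−2, −3], [1, 1]], and Q = P·diag(1, 3)·P⁻¹.
Then Q^3 = P·diag(1, 27)·P⁻¹ = [[1, 81], [−1, −54]] · [[−2, −3], [1, 1]] = [[79, 78], [−52, −51]].

[[79, 78], [−52, −51]]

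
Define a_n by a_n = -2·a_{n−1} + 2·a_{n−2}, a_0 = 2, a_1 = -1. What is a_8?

With companion matrix A = [[-2, 2], [1, 0]], [a_n, a_{n−1}]ᵀ = A·[a_{n−1}, a_{n−2}]ᵀ, so [a_8, a_7]ᵀ = A^7·[a_1, a_0]ᵀ.
A^7 = [[-896, 656], [328, -240]], giving [a_8, a_7]ᵀ = [[2208], [-808]].

2208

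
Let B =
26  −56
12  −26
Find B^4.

[[16, 0], [0, 16]]

tr B = 0 and det B = −4, so the characteristic polynomial is λ² − (0)λ + (−4) with roots 2 and −2.
Eigenvectors give P = [[7, 2], [3, 1]] with P⁻¹ = [[1, −2], [−3, 7]], and B = P·diag(2, −2)·P⁻¹.
Then B^4 = P·diag(16, 16)·P⁻¹ = [[112, 32], [48, 16]] · [[1, −2], [−3, 7]] = [[16, 0], [0, 16]].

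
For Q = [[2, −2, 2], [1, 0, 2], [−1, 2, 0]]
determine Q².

[[0, 0, 0], [0, 2, 2], [0, 2, 2]]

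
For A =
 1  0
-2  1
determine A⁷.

[[1, 0], [-14, 1]]

A = I + N where N = [[0, 0], [-2, 0]] is strictly lower-triangular, so N² = 0.
(I + N)⁷ = I + 7·N = [[1, 0], [-14, 1]].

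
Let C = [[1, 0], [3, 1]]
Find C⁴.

[[1, 0], [12, 1]]

C = I + N where N = [[0, 0], [3, 0]] is strictly lower-triangular, so N² = 0.
(I + N)⁴ = I + 4·N = [[1, 0], [12, 1]].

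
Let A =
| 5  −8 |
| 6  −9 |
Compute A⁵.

tr A = −4 and det A = 3, so the characteristic polynomial is λ² − (−4)λ + (3) with roots −3 and −1.
Eigenvectors give P = [[1, 4], [1, 3]] with P⁻¹ = [[−3, 4], [1, −1]], and A = P·diag(−3, −1)·P⁻¹.
Then A⁵ = P·diag(−243, −1)·P⁻¹ = [[−243, −4], [−243, −3]] · [[−3, 4], [1, −1]] = [[725, −968], [726, −969]].

[[725, −968], [726, −969]]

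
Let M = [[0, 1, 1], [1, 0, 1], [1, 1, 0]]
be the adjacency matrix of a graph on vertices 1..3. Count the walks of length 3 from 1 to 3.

3

The number of length-3 walks from vertex 1 to vertex 3 is entry (1,3) of M³, where M is the adjacency matrix.
M² = [[2, 1, 1], [1, 2, 1], [1, 1, 2]]
M³ = [[2, 3, 3], [3, 2, 3], [3, 3, 2]]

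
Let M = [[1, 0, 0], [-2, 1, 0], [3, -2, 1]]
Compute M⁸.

M = I + N where N = [[0, 0, 0], [-2, 0, 0], [3, -2, 0]] is strictly lower-triangular, so N³ = 0.
(I + N)⁸ = I + 8·N + 28·N² = [[1, 0, 0], [-16, 1, 0], [136, -16, 1]].

[[1, 0, 0], [-16, 1, 0], [136, -16, 1]]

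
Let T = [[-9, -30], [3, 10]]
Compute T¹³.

[[-9, -30], [3, 10]]

T² = T (a projection; rank 1, trace 1), so T¹³ = T.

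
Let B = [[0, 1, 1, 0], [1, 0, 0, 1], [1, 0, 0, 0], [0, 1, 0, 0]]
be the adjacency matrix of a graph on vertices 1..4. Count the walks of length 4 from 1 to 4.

The number of length-4 walks from vertex 1 to vertex 4 is entry (1,4) of B⁴, where B is the adjacency matrix.
B² = [[2, 0, 0, 1], [0, 2, 1, 0], [0, 1, 1, 0], [1, 0, 0, 1]]
B³ = [[0, 3, 2, 0], [3, 0, 0, 2], [2, 0, 0, 1], [0, 2, 1, 0]]
B⁴ = [[5, 0, 0, 3], [0, 5, 3, 0], [0, 3, 2, 0], [3, 0, 0, 2]]

3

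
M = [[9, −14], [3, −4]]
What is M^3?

[[141, −266], [57, −106]]

tr M = 5 and det M = 6, so the characteristic polynomial is λ² − (5)λ + (6) with roots 2 and 3.
Eigenvectors give P = [[−2, 7], [−1, 3]] with P⁻¹ = [[3, −7], [1, −2]], and M = P·diag(2, 3)·P⁻¹.
Then M^3 = P·diag(8, 27)·P⁻¹ = [[−16, 189], [−8, 81]] · [[3, −7], [1, −2]] = [[141, −266], [57, −106]].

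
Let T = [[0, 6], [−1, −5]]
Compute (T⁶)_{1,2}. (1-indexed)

−3990

tr T = −5 and det T = 6, so the characteristic polynomial is λ² − (−5)λ + (6) with roots −3 and −2.
Eigenvectors give P = [[−2, −3], [1, 1]] with P⁻¹ = [[1, 3], [−1, −2]], and T = P·diag(−3, −2)·P⁻¹.
Then T⁶ = P·diag(729, 64)·P⁻¹ = [[−1458, −192], [729, 64]] · [[1, 3], [−1, −2]] = [[−1266, −3990], [665, 2059]].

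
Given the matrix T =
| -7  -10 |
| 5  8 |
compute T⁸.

tr T = 1 and det T = -6, so the characteristic polynomial is λ² − (1)λ + (-6) with roots -2 and 3.
Eigenvectors give P = [[-2, 1], [1, -1]] with P⁻¹ = [[-1, -1], [-1, -2]], and T = P·diag(-2, 3)·P⁻¹.
Then T⁸ = P·diag(256, 6561)·P⁻¹ = [[-512, 6561], [256, -6561]] · [[-1, -1], [-1, -2]] = [[-6049, -12610], [6305, 12866]].

[[-6049, -12610], [6305, 12866]]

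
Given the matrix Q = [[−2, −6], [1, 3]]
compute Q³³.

Q² = Q (a projection; rank 1, trace 1), so Q³³ = Q.

[[−2, −6], [1, 3]]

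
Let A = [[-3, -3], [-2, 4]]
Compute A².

[[15, -3], [-2, 22]]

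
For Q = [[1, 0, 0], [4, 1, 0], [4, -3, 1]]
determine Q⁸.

[[1, 0, 0], [32, 1, 0], [-304, -24, 1]]

Q = I + N where N = [[0, 0, 0], [4, 0, 0], [4, -3, 0]] is strictly lower-triangular, so N³ = 0.
(I + N)⁸ = I + 8·N + 28·N² = [[1, 0, 0], [32, 1, 0], [-304, -24, 1]].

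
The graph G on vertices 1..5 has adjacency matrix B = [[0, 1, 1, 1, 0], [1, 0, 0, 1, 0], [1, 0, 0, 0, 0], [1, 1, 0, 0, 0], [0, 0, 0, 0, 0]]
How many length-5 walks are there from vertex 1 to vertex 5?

The number of length-5 walks from vertex 1 to vertex 5 is entry (1,5) of B^5, where B is the adjacency matrix.
B^2 = [[3, 1, 0, 1, 0], [1, 2, 1, 1, 0], [0, 1, 1, 1, 0], [1, 1, 1, 2, 0], [0, 0, 0, 0, 0]]
B^3 = [[2, 4, 3, 4, 0], [4, 2, 1, 3, 0], [3, 1, 0, 1, 0], [4, 3, 1, 2, 0], [0, 0, 0, 0, 0]]
B^4 = [[11, 6, 2, 6, 0], [6, 7, 4, 6, 0], [2, 4, 3, 4, 0], [6, 6, 4, 7, 0], [0, 0, 0, 0, 0]]
B^5 = [[14, 17, 11, 17, 0], [17, 12, 6, 13, 0], [11, 6, 2, 6, 0], [17, 13, 6, 12, 0], [0, 0, 0, 0, 0]]

0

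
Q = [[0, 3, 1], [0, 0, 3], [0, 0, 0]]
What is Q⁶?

Q is strictly triangular, hence nilpotent: Q³ = 0, so Q⁶ = 0.

[[0, 0, 0], [0, 0, 0], [0, 0, 0]]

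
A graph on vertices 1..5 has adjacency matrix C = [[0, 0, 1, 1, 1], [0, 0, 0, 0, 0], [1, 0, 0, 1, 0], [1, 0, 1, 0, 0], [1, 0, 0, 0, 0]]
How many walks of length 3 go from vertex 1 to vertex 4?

The number of length-3 walks from vertex 1 to vertex 4 is entry (1,4) of C^3, where C is the adjacency matrix.
C^2 = [[3, 0, 1, 1, 0], [0, 0, 0, 0, 0], [1, 0, 2, 1, 1], [1, 0, 1, 2, 1], [0, 0, 1, 1, 1]]
C^3 = [[2, 0, 4, 4, 3], [0, 0, 0, 0, 0], [4, 0, 2, 3, 1], [4, 0, 3, 2, 1], [3, 0, 1, 1, 0]]

4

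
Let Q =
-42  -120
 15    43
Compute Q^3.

tr Q = 1 and det Q = -6, so the characteristic polynomial is λ² − (1)λ + (-6) with roots -2 and 3.
Eigenvectors give P = [[-3, -8], [1, 3]] with P⁻¹ = [[-3, -8], [1, 3]], and Q = P·diag(-2, 3)·P⁻¹.
Then Q^3 = P·diag(-8, 27)·P⁻¹ = [[24, -216], [-8, 81]] · [[-3, -8], [1, 3]] = [[-288, -840], [105, 307]].

[[-288, -840], [105, 307]]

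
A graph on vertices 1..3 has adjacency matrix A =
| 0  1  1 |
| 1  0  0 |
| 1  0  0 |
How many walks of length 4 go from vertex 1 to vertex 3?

0

The number of length-4 walks from vertex 1 to vertex 3 is entry (1,3) of A^4, where A is the adjacency matrix.
A^2 = [[2, 0, 0], [0, 1, 1], [0, 1, 1]]
A^3 = [[0, 2, 2], [2, 0, 0], [2, 0, 0]]
A^4 = [[4, 0, 0], [0, 2, 2], [0, 2, 2]]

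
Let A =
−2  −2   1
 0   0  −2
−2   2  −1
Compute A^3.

A^2 = [[2, 6, 1], [4, −4, 2], [6, 2, −5]]
A^3 = [[−6, −2, −11], [−12, −4, 10], [−2, −22, 7]]

[[−6, −2, −11], [−12, −4, 10], [−2, −22, 7]]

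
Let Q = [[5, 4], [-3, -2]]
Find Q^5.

[[125, 124], [-93, -92]]

tr Q = 3 and det Q = 2, so the characteristic polynomial is λ² − (3)λ + (2) with roots 1 and 2.
Eigenvectors give P = [[-1, 4], [1, -3]] with P⁻¹ = [[3, 4], [1, 1]], and Q = P·diag(1, 2)·P⁻¹.
Then Q^5 = P·diag(1, 32)·P⁻¹ = [[-1, 128], [1, -96]] · [[3, 4], [1, 1]] = [[125, 124], [-93, -92]].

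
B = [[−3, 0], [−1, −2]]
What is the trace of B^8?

6817

tr B = −5 and det B = 6, so the characteristic polynomial is λ² − (−5)λ + (6) with roots −3 and −2.
Eigenvectors give P = [[1, 0], [1, −1]] with P⁻¹ = [[1, 0], [1, −1]], and B = P·diag(−3, −2)·P⁻¹.
Then B^8 = P·diag(6561, 256)·P⁻¹ = [[6561, 0], [6561, −256]] · [[1, 0], [1, −1]] = [[6561, 0], [6305, 256]].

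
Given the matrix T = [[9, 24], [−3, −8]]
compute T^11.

T² = T (a projection; rank 1, trace 1), so T^11 = T.

[[9, 24], [−3, −8]]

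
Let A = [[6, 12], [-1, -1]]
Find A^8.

[[25476, 75660], [-6305, -18659]]

tr A = 5 and det A = 6, so the characteristic polynomial is λ² − (5)λ + (6) with roots 3 and 2.
Eigenvectors give P = [[4, -3], [-1, 1]] with P⁻¹ = [[1, 3], [1, 4]], and A = P·diag(3, 2)·P⁻¹.
Then A^8 = P·diag(6561, 256)·P⁻¹ = [[26244, -768], [-6561, 256]] · [[1, 3], [1, 4]] = [[25476, 75660], [-6305, -18659]].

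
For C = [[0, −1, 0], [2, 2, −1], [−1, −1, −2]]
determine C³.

[[−5, −3, 0], [6, 1, −3], [−3, −3, −11]]

C² = [[−2, −2, 1], [5, 3, 0], [0, 1, 5]]
C³ = [[−5, −3, 0], [6, 1, −3], [−3, −3, −11]]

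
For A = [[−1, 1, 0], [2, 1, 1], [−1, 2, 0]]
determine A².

[[3, 0, 1], [−1, 5, 1], [5, 1, 2]]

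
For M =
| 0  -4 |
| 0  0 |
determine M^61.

[[0, 0], [0, 0]]

M is strictly triangular, hence nilpotent: M^2 = 0, so M^61 = 0.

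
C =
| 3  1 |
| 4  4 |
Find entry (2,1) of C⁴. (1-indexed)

C² = [[13, 7], [28, 20]]
C³ = [[67, 41], [164, 108]]
C⁴ = [[365, 231], [924, 596]]

924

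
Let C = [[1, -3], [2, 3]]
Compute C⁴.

[[-71, 24], [-16, -87]]

C² = [[-5, -12], [8, 3]]
C³ = [[-29, -21], [14, -15]]
C⁴ = [[-71, 24], [-16, -87]]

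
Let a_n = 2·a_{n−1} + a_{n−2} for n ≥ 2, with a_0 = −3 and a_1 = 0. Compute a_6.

With companion matrix C = [[2, 1], [1, 0]], [a_n, a_{n−1}]ᵀ = C·[a_{n−1}, a_{n−2}]ᵀ, so [a_6, a_5]ᵀ = C^5·[a_1, a_0]ᵀ.
C^5 = [[70, 29], [29, 12]], giving [a_6, a_5]ᵀ = [[−87], [−36]].

−87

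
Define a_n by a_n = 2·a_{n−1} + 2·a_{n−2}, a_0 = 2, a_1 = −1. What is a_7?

152

With companion matrix A = [[2, 2], [1, 0]], [a_n, a_{n−1}]ᵀ = A·[a_{n−1}, a_{n−2}]ᵀ, so [a_7, a_6]ᵀ = A⁶·[a_1, a_0]ᵀ.
A⁶ = [[328, 240], [120, 88]], giving [a_7, a_6]ᵀ = [[152], [56]].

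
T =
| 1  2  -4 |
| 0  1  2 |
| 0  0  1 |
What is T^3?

[[1, 6, 0], [0, 1, 6], [0, 0, 1]]

T = I + N where N = [[0, 2, -4], [0, 0, 2], [0, 0, 0]] is strictly upper-triangular, so N^3 = 0.
(I + N)^3 = I + 3·N + 3·N^2 = [[1, 6, 0], [0, 1, 6], [0, 0, 1]].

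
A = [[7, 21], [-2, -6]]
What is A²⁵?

[[7, 21], [-2, -6]]

A² = A (a projection; rank 1, trace 1), so A²⁵ = A.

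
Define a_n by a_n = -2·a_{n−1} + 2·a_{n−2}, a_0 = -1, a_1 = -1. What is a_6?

32

With companion matrix C = [[-2, 2], [1, 0]], [a_n, a_{n−1}]ᵀ = C·[a_{n−1}, a_{n−2}]ᵀ, so [a_6, a_5]ᵀ = C⁵·[a_1, a_0]ᵀ.
C⁵ = [[-120, 88], [44, -32]], giving [a_6, a_5]ᵀ = [[32], [-12]].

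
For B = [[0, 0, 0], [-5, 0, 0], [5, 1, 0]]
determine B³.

[[0, 0, 0], [0, 0, 0], [0, 0, 0]]

B is strictly triangular, hence nilpotent: B³ = 0, so B³ = 0.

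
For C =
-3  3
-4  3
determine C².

[[-3, 0], [0, -3]]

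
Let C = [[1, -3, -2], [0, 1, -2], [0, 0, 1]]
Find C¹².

C = I + N where N = [[0, -3, -2], [0, 0, -2], [0, 0, 0]] is strictly upper-triangular, so N³ = 0.
(I + N)¹² = I + 12·N + 66·N² = [[1, -36, 372], [0, 1, -24], [0, 0, 1]].

[[1, -36, 372], [0, 1, -24], [0, 0, 1]]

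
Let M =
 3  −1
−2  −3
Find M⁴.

[[121, 0], [0, 121]]

M² = [[11, 0], [0, 11]]
M³ = [[33, −11], [−22, −33]]
M⁴ = [[121, 0], [0, 121]]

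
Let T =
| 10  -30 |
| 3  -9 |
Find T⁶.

T² = T (a projection; rank 1, trace 1), so T⁶ = T.

[[10, -30], [3, -9]]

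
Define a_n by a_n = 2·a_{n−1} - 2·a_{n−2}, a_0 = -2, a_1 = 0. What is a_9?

With companion matrix T = [[2, -2], [1, 0]], [a_n, a_{n−1}]ᵀ = T·[a_{n−1}, a_{n−2}]ᵀ, so [a_9, a_8]ᵀ = T⁸·[a_1, a_0]ᵀ.
T⁸ = [[16, 0], [0, 16]], giving [a_9, a_8]ᵀ = [[0], [-32]].

0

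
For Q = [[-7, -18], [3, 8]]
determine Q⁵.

[[-67, -198], [33, 98]]

tr Q = 1 and det Q = -2, so the characteristic polynomial is λ² − (1)λ + (-2) with roots -1 and 2.
Eigenvectors give P = [[3, -2], [-1, 1]] with P⁻¹ = [[1, 2], [1, 3]], and Q = P·diag(-1, 2)·P⁻¹.
Then Q⁵ = P·diag(-1, 32)·P⁻¹ = [[-3, -64], [1, 32]] · [[1, 2], [1, 3]] = [[-67, -198], [33, 98]].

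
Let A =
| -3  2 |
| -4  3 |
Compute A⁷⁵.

[[-3, 2], [-4, 3]]

A² = I (check: tr A = 0 and det A = -1), so A⁷⁵ = A since 75 is odd.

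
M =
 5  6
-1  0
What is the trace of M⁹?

20195

tr M = 5 and det M = 6, so the characteristic polynomial is λ² − (5)λ + (6) with roots 2 and 3.
Eigenvectors give P = [[2, 3], [-1, -1]] with P⁻¹ = [[-1, -3], [1, 2]], and M = P·diag(2, 3)·P⁻¹.
Then M⁹ = P·diag(512, 19683)·P⁻¹ = [[1024, 59049], [-512, -19683]] · [[-1, -3], [1, 2]] = [[58025, 115026], [-19171, -37830]].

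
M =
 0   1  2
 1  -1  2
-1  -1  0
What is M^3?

M^2 = [[-1, -3, 2], [-3, 0, 0], [-1, 0, -4]]
M^3 = [[-5, 0, -8], [0, -3, -6], [4, 3, -2]]

[[-5, 0, -8], [0, -3, -6], [4, 3, -2]]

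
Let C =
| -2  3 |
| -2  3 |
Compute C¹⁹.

[[-2, 3], [-2, 3]]

C² = C (a projection; rank 1, trace 1), so C¹⁹ = C.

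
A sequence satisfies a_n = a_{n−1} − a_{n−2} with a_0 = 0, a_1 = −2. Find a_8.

−2

With companion matrix Q = [[1, −1], [1, 0]], [a_n, a_{n−1}]ᵀ = Q·[a_{n−1}, a_{n−2}]ᵀ, so [a_8, a_7]ᵀ = Q⁷·[a_1, a_0]ᵀ.
Q⁷ = [[1, −1], [1, 0]], giving [a_8, a_7]ᵀ = [[−2], [−2]].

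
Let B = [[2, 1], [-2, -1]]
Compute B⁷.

B² = B (a projection; rank 1, trace 1), so B⁷ = B.

[[2, 1], [-2, -1]]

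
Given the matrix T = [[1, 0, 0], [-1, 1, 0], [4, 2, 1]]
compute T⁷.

T = I + N where N = [[0, 0, 0], [-1, 0, 0], [4, 2, 0]] is strictly lower-triangular, so N³ = 0.
(I + N)⁷ = I + 7·N + 21·N² = [[1, 0, 0], [-7, 1, 0], [-14, 14, 1]].

[[1, 0, 0], [-7, 1, 0], [-14, 14, 1]]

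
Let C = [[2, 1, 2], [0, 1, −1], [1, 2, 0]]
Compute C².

[[6, 7, 3], [−1, −1, −1], [2, 3, 0]]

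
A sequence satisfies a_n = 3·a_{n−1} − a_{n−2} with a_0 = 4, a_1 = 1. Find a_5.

−29

With companion matrix A = [[3, −1], [1, 0]], [a_n, a_{n−1}]ᵀ = A·[a_{n−1}, a_{n−2}]ᵀ, so [a_5, a_4]ᵀ = A⁴·[a_1, a_0]ᵀ.
A⁴ = [[55, −21], [21, −8]], giving [a_5, a_4]ᵀ = [[−29], [−11]].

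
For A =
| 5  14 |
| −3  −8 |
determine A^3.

tr A = −3 and det A = 2, so the characteristic polynomial is λ² − (−3)λ + (2) with roots −2 and −1.
Eigenvectors give P = [[−2, −7], [1, 3]] with P⁻¹ = [[3, 7], [−1, −2]], and A = P·diag(−2, −1)·P⁻¹.
Then A^3 = P·diag(−8, −1)·P⁻¹ = [[16, 7], [−8, −3]] · [[3, 7], [−1, −2]] = [[41, 98], [−21, −50]].

[[41, 98], [−21, −50]]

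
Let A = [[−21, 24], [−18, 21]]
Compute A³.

[[−189, 216], [−162, 189]]

tr A = 0 and det A = −9, so the characteristic polynomial is λ² − (0)λ + (−9) with roots −3 and 3.
Eigenvectors give P = [[4, −1], [3, −1]] with P⁻¹ = [[1, −1], [3, −4]], and A = P·diag(−3, 3)·P⁻¹.
Then A³ = P·diag(−27, 27)·P⁻¹ = [[−108, −27], [−81, −27]] · [[1, −1], [3, −4]] = [[−189, 216], [−162, 189]].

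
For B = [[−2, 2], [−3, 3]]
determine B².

[[−2, 2], [−3, 3]]

B² = B (a projection; rank 1, trace 1), so B² = B.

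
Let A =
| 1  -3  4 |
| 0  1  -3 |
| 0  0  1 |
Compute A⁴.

[[1, -12, 70], [0, 1, -12], [0, 0, 1]]

A = I + N where N = [[0, -3, 4], [0, 0, -3], [0, 0, 0]] is strictly upper-triangular, so N³ = 0.
(I + N)⁴ = I + 4·N + 6·N² = [[1, -12, 70], [0, 1, -12], [0, 0, 1]].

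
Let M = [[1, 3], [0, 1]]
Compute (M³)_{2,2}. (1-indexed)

1

M = I + N where N = [[0, 3], [0, 0]] is strictly upper-triangular, so N² = 0.
(I + N)³ = I + 3·N = [[1, 9], [0, 1]].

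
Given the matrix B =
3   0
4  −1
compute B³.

tr B = 2 and det B = −3, so the characteristic polynomial is λ² − (2)λ + (−3) with roots 3 and −1.
Eigenvectors give P = [[−1, 0], [−1, −1]] with P⁻¹ = [[−1, 0], [1, −1]], and B = P·diag(3, −1)·P⁻¹.
Then B³ = P·diag(27, −1)·P⁻¹ = [[−27, 0], [−27, 1]] · [[−1, 0], [1, −1]] = [[27, 0], [28, −1]].

[[27, 0], [28, −1]]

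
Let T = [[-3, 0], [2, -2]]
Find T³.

T² = [[9, 0], [-10, 4]]
T³ = [[-27, 0], [38, -8]]

[[-27, 0], [38, -8]]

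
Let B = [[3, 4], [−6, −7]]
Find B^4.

tr B = −4 and det B = 3, so the characteristic polynomial is λ² − (−4)λ + (3) with roots −1 and −3.
Eigenvectors give P = [[−1, −2], [1, 3]] with P⁻¹ = [[−3, −2], [1, 1]], and B = P·diag(−1, −3)·P⁻¹.
Then B^4 = P·diag(1, 81)·P⁻¹ = [[−1, −162], [1, 243]] · [[−3, −2], [1, 1]] = [[−159, −160], [240, 241]].

[[−159, −160], [240, 241]]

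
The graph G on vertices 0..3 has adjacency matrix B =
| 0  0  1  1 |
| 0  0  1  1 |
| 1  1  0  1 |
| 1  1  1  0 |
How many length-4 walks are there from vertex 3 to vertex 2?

The number of length-4 walks from vertex 3 to vertex 2 is entry (3,2) of B⁴, where B is the adjacency matrix.
B² = [[2, 2, 1, 1], [2, 2, 1, 1], [1, 1, 3, 2], [1, 1, 2, 3]]
B³ = [[2, 2, 5, 5], [2, 2, 5, 5], [5, 5, 4, 5], [5, 5, 5, 4]]
B⁴ = [[10, 10, 9, 9], [10, 10, 9, 9], [9, 9, 15, 14], [9, 9, 14, 15]]

14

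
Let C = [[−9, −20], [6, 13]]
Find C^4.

tr C = 4 and det C = 3, so the characteristic polynomial is λ² − (4)λ + (3) with roots 3 and 1.
Eigenvectors give P = [[−5, −2], [3, 1]] with P⁻¹ = [[1, 2], [−3, −5]], and C = P·diag(3, 1)·P⁻¹.
Then C^4 = P·diag(81, 1)·P⁻¹ = [[−405, −2], [243, 1]] · [[1, 2], [−3, −5]] = [[−399, −800], [240, 481]].

[[−399, −800], [240, 481]]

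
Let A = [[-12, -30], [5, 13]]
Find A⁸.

[[-12354, -37830], [6305, 19171]]

tr A = 1 and det A = -6, so the characteristic polynomial is λ² − (1)λ + (-6) with roots 3 and -2.
Eigenvectors give P = [[-2, -3], [1, 1]] with P⁻¹ = [[1, 3], [-1, -2]], and A = P·diag(3, -2)·P⁻¹.
Then A⁸ = P·diag(6561, 256)·P⁻¹ = [[-13122, -768], [6561, 256]] · [[1, 3], [-1, -2]] = [[-12354, -37830], [6305, 19171]].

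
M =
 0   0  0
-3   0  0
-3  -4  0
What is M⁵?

[[0, 0, 0], [0, 0, 0], [0, 0, 0]]

M is strictly triangular, hence nilpotent: M³ = 0, so M⁵ = 0.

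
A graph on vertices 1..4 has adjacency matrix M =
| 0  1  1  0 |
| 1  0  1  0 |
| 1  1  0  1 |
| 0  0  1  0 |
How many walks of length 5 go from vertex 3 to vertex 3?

The number of length-5 walks from vertex 3 to vertex 3 is entry (3,3) of M^5, where M is the adjacency matrix.
M^2 = [[2, 1, 1, 1], [1, 2, 1, 1], [1, 1, 3, 0], [1, 1, 0, 1]]
M^3 = [[2, 3, 4, 1], [3, 2, 4, 1], [4, 4, 2, 3], [1, 1, 3, 0]]
M^4 = [[7, 6, 6, 4], [6, 7, 6, 4], [6, 6, 11, 2], [4, 4, 2, 3]]
M^5 = [[12, 13, 17, 6], [13, 12, 17, 6], [17, 17, 14, 11], [6, 6, 11, 2]]

14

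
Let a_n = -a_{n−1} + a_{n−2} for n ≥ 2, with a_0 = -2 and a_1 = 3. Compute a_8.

-89

With companion matrix B = [[-1, 1], [1, 0]], [a_n, a_{n−1}]ᵀ = B·[a_{n−1}, a_{n−2}]ᵀ, so [a_8, a_7]ᵀ = B⁷·[a_1, a_0]ᵀ.
B⁷ = [[-21, 13], [13, -8]], giving [a_8, a_7]ᵀ = [[-89], [55]].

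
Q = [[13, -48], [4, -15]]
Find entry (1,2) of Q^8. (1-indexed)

tr Q = -2 and det Q = -3, so the characteristic polynomial is λ² − (-2)λ + (-3) with roots 1 and -3.
Eigenvectors give P = [[4, 3], [1, 1]] with P⁻¹ = [[1, -3], [-1, 4]], and Q = P·diag(1, -3)·P⁻¹.
Then Q^8 = P·diag(1, 6561)·P⁻¹ = [[4, 19683], [1, 6561]] · [[1, -3], [-1, 4]] = [[-19679, 78720], [-6560, 26241]].

78720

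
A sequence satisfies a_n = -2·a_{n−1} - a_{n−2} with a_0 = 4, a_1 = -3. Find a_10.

-6

With companion matrix C = [[-2, -1], [1, 0]], [a_n, a_{n−1}]ᵀ = C·[a_{n−1}, a_{n−2}]ᵀ, so [a_10, a_9]ᵀ = C^9·[a_1, a_0]ᵀ.
C^9 = [[-10, -9], [9, 8]], giving [a_10, a_9]ᵀ = [[-6], [5]].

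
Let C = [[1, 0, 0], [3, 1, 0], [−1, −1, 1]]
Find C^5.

[[1, 0, 0], [15, 1, 0], [−35, −5, 1]]

C = I + N where N = [[0, 0, 0], [3, 0, 0], [−1, −1, 0]] is strictly lower-triangular, so N^3 = 0.
(I + N)^5 = I + 5·N + 10·N^2 = [[1, 0, 0], [15, 1, 0], [−35, −5, 1]].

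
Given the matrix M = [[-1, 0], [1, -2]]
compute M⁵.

tr M = -3 and det M = 2, so the characteristic polynomial is λ² − (-3)λ + (2) with roots -1 and -2.
Eigenvectors give P = [[1, 0], [1, -1]] with P⁻¹ = [[1, 0], [1, -1]], and M = P·diag(-1, -2)·P⁻¹.
Then M⁵ = P·diag(-1, -32)·P⁻¹ = [[-1, 0], [-1, 32]] · [[1, 0], [1, -1]] = [[-1, 0], [31, -32]].

[[-1, 0], [31, -32]]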